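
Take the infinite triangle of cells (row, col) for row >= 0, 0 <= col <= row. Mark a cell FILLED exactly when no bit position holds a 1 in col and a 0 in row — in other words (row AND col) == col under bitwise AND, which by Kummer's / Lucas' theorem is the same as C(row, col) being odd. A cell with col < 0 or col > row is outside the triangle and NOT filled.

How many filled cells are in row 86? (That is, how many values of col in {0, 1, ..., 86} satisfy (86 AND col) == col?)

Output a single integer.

Answer: 16

Derivation:
86 in binary = 1010110
popcount(86) = number of 1-bits in 1010110 = 4
A col c satisfies (86 AND c) == c iff every set bit of c is also set in 86; each of the 4 set bits of 86 can independently be on or off in c.
count = 2^4 = 16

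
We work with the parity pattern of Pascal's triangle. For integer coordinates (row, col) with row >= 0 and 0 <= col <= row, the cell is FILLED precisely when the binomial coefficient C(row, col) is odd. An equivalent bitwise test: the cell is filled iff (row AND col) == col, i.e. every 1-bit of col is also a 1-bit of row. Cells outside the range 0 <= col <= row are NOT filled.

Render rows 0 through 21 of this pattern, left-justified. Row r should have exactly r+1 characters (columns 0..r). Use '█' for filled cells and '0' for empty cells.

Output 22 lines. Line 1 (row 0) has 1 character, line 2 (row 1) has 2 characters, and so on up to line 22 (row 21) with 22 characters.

Answer: █
██
█0█
████
█000█
██00██
█0█0█0█
████████
█0000000█
██000000██
█0█00000█0█
████0000████
█000█000█000█
██00██00██00██
█0█0█0█0█0█0█0█
████████████████
█000000000000000█
██00000000000000██
█0█0000000000000█0█
████000000000000████
█000█00000000000█000█
██00██0000000000██00██

Derivation:
r0=0: █
r1=1: ██
r2=10: █0█
r3=11: ████
r4=100: █000█
r5=101: ██00██
r6=110: █0█0█0█
r7=111: ████████
r8=1000: █0000000█
r9=1001: ██000000██
r10=1010: █0█00000█0█
r11=1011: ████0000████
r12=1100: █000█000█000█
r13=1101: ██00██00██00██
r14=1110: █0█0█0█0█0█0█0█
r15=1111: ████████████████
r16=10000: █000000000000000█
r17=10001: ██00000000000000██
r18=10010: █0█0000000000000█0█
r19=10011: ████000000000000████
r20=10100: █000█00000000000█000█
r21=10101: ██00██0000000000██00██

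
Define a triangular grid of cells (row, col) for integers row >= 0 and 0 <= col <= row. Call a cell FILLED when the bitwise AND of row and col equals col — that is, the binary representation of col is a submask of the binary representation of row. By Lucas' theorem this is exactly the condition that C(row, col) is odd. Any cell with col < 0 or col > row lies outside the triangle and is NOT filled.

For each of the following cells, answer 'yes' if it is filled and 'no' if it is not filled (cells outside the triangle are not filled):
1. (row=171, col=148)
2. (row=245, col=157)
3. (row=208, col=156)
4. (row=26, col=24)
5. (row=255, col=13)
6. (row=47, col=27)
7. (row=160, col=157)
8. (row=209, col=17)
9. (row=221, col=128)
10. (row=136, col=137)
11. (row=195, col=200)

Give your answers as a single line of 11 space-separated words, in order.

(171,148): row=0b10101011, col=0b10010100, row AND col = 0b10000000 = 128; 128 != 148 -> empty
(245,157): row=0b11110101, col=0b10011101, row AND col = 0b10010101 = 149; 149 != 157 -> empty
(208,156): row=0b11010000, col=0b10011100, row AND col = 0b10010000 = 144; 144 != 156 -> empty
(26,24): row=0b11010, col=0b11000, row AND col = 0b11000 = 24; 24 == 24 -> filled
(255,13): row=0b11111111, col=0b1101, row AND col = 0b1101 = 13; 13 == 13 -> filled
(47,27): row=0b101111, col=0b11011, row AND col = 0b1011 = 11; 11 != 27 -> empty
(160,157): row=0b10100000, col=0b10011101, row AND col = 0b10000000 = 128; 128 != 157 -> empty
(209,17): row=0b11010001, col=0b10001, row AND col = 0b10001 = 17; 17 == 17 -> filled
(221,128): row=0b11011101, col=0b10000000, row AND col = 0b10000000 = 128; 128 == 128 -> filled
(136,137): col outside [0, 136] -> not filled
(195,200): col outside [0, 195] -> not filled

Answer: no no no yes yes no no yes yes no no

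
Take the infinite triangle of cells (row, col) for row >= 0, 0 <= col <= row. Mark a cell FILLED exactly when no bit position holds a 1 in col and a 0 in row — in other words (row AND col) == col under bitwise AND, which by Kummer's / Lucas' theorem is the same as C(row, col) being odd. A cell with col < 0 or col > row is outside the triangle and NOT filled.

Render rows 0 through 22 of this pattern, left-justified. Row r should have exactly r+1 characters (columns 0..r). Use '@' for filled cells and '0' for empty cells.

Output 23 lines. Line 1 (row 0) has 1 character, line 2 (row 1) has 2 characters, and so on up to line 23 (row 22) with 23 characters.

r0=0: @
r1=1: @@
r2=10: @0@
r3=11: @@@@
r4=100: @000@
r5=101: @@00@@
r6=110: @0@0@0@
r7=111: @@@@@@@@
r8=1000: @0000000@
r9=1001: @@000000@@
r10=1010: @0@00000@0@
r11=1011: @@@@0000@@@@
r12=1100: @000@000@000@
r13=1101: @@00@@00@@00@@
r14=1110: @0@0@0@0@0@0@0@
r15=1111: @@@@@@@@@@@@@@@@
r16=10000: @000000000000000@
r17=10001: @@00000000000000@@
r18=10010: @0@0000000000000@0@
r19=10011: @@@@000000000000@@@@
r20=10100: @000@00000000000@000@
r21=10101: @@00@@0000000000@@00@@
r22=10110: @0@0@0@000000000@0@0@0@

Answer: @
@@
@0@
@@@@
@000@
@@00@@
@0@0@0@
@@@@@@@@
@0000000@
@@000000@@
@0@00000@0@
@@@@0000@@@@
@000@000@000@
@@00@@00@@00@@
@0@0@0@0@0@0@0@
@@@@@@@@@@@@@@@@
@000000000000000@
@@00000000000000@@
@0@0000000000000@0@
@@@@000000000000@@@@
@000@00000000000@000@
@@00@@0000000000@@00@@
@0@0@0@000000000@0@0@0@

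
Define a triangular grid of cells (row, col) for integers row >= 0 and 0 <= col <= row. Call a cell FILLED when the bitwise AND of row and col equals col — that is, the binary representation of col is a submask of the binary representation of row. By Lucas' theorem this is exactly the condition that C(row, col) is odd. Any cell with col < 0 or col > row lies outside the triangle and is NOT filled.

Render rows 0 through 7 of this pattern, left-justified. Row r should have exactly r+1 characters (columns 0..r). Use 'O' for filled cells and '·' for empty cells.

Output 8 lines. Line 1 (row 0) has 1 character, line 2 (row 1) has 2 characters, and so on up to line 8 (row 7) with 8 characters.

Answer: O
OO
O·O
OOOO
O···O
OO··OO
O·O·O·O
OOOOOOOO

Derivation:
r0=0: O
r1=1: OO
r2=10: O·O
r3=11: OOOO
r4=100: O···O
r5=101: OO··OO
r6=110: O·O·O·O
r7=111: OOOOOOOO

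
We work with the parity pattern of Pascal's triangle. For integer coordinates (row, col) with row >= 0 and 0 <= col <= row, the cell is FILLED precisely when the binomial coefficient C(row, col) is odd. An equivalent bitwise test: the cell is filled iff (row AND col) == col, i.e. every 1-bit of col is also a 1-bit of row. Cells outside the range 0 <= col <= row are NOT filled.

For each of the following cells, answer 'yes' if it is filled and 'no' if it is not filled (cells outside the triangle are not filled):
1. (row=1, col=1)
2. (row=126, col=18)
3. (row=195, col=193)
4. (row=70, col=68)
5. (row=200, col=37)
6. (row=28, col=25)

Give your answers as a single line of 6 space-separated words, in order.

Answer: yes yes yes yes no no

Derivation:
(1,1): row=0b1, col=0b1, row AND col = 0b1 = 1; 1 == 1 -> filled
(126,18): row=0b1111110, col=0b10010, row AND col = 0b10010 = 18; 18 == 18 -> filled
(195,193): row=0b11000011, col=0b11000001, row AND col = 0b11000001 = 193; 193 == 193 -> filled
(70,68): row=0b1000110, col=0b1000100, row AND col = 0b1000100 = 68; 68 == 68 -> filled
(200,37): row=0b11001000, col=0b100101, row AND col = 0b0 = 0; 0 != 37 -> empty
(28,25): row=0b11100, col=0b11001, row AND col = 0b11000 = 24; 24 != 25 -> empty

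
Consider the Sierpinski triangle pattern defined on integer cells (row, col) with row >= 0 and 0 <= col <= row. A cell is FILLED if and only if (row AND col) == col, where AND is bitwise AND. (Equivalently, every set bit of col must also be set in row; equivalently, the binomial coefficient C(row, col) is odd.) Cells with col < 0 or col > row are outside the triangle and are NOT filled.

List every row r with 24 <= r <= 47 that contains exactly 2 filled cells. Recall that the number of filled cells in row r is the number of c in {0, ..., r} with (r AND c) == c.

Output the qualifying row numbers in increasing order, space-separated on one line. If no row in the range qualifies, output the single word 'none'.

Answer: 32

Derivation:
Row r has 2^popcount(r) filled cells, so we need popcount(r) = log2(2) = 1.
Scan r = 24..47 and keep those with exactly 1 one-bits:
r=24=11000 popcount=2 -> skip
r=25=11001 popcount=3 -> skip
r=26=11010 popcount=3 -> skip
r=27=11011 popcount=4 -> skip
r=28=11100 popcount=3 -> skip
r=29=11101 popcount=4 -> skip
r=30=11110 popcount=4 -> skip
r=31=11111 popcount=5 -> skip
r=32=100000 popcount=1 -> KEEP
r=33=100001 popcount=2 -> skip
r=34=100010 popcount=2 -> skip
r=35=100011 popcount=3 -> skip
r=36=100100 popcount=2 -> skip
r=37=100101 popcount=3 -> skip
r=38=100110 popcount=3 -> skip
r=39=100111 popcount=4 -> skip
r=40=101000 popcount=2 -> skip
r=41=101001 popcount=3 -> skip
r=42=101010 popcount=3 -> skip
r=43=101011 popcount=4 -> skip
r=44=101100 popcount=3 -> skip
r=45=101101 popcount=4 -> skip
r=46=101110 popcount=4 -> skip
r=47=101111 popcount=5 -> skip
Kept rows: 32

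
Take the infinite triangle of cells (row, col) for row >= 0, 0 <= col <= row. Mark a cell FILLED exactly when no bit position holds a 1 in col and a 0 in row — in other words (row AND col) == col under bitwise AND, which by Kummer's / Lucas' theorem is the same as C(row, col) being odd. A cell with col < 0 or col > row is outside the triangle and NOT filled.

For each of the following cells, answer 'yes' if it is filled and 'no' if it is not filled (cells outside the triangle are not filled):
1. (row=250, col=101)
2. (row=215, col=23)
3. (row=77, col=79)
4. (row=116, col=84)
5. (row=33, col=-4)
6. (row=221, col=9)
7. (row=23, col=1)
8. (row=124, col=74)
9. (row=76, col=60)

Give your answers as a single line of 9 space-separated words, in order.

Answer: no yes no yes no yes yes no no

Derivation:
(250,101): row=0b11111010, col=0b1100101, row AND col = 0b1100000 = 96; 96 != 101 -> empty
(215,23): row=0b11010111, col=0b10111, row AND col = 0b10111 = 23; 23 == 23 -> filled
(77,79): col outside [0, 77] -> not filled
(116,84): row=0b1110100, col=0b1010100, row AND col = 0b1010100 = 84; 84 == 84 -> filled
(33,-4): col outside [0, 33] -> not filled
(221,9): row=0b11011101, col=0b1001, row AND col = 0b1001 = 9; 9 == 9 -> filled
(23,1): row=0b10111, col=0b1, row AND col = 0b1 = 1; 1 == 1 -> filled
(124,74): row=0b1111100, col=0b1001010, row AND col = 0b1001000 = 72; 72 != 74 -> empty
(76,60): row=0b1001100, col=0b111100, row AND col = 0b1100 = 12; 12 != 60 -> empty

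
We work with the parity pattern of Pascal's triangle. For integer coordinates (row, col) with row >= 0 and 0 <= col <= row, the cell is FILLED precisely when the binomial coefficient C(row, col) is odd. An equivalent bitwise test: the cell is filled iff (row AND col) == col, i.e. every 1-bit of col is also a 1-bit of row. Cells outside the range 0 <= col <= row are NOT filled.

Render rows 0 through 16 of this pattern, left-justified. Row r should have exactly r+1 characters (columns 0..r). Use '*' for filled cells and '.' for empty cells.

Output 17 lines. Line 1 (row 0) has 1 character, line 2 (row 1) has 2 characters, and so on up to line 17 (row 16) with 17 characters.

Answer: *
**
*.*
****
*...*
**..**
*.*.*.*
********
*.......*
**......**
*.*.....*.*
****....****
*...*...*...*
**..**..**..**
*.*.*.*.*.*.*.*
****************
*...............*

Derivation:
r0=0: *
r1=1: **
r2=10: *.*
r3=11: ****
r4=100: *...*
r5=101: **..**
r6=110: *.*.*.*
r7=111: ********
r8=1000: *.......*
r9=1001: **......**
r10=1010: *.*.....*.*
r11=1011: ****....****
r12=1100: *...*...*...*
r13=1101: **..**..**..**
r14=1110: *.*.*.*.*.*.*.*
r15=1111: ****************
r16=10000: *...............*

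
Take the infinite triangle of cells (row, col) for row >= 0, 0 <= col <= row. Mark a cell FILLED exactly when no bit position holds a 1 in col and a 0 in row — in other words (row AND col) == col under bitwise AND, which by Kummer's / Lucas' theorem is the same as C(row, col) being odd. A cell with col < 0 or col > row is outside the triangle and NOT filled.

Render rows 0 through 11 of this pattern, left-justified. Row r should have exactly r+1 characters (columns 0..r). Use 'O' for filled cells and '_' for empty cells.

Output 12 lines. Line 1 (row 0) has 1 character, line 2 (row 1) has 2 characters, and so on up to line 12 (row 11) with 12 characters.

Answer: O
OO
O_O
OOOO
O___O
OO__OO
O_O_O_O
OOOOOOOO
O_______O
OO______OO
O_O_____O_O
OOOO____OOOO

Derivation:
r0=0: O
r1=1: OO
r2=10: O_O
r3=11: OOOO
r4=100: O___O
r5=101: OO__OO
r6=110: O_O_O_O
r7=111: OOOOOOOO
r8=1000: O_______O
r9=1001: OO______OO
r10=1010: O_O_____O_O
r11=1011: OOOO____OOOO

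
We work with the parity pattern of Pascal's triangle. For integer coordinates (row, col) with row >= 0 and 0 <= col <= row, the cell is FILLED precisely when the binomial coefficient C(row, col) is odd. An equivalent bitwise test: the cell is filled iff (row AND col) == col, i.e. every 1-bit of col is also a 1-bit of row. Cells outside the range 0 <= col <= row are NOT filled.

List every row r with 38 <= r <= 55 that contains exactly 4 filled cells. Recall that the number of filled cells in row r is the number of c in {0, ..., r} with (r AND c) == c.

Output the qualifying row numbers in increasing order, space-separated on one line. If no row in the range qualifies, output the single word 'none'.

Row r has 2^popcount(r) filled cells, so we need popcount(r) = log2(4) = 2.
Scan r = 38..55 and keep those with exactly 2 one-bits:
r=38=100110 popcount=3 -> skip
r=39=100111 popcount=4 -> skip
r=40=101000 popcount=2 -> KEEP
r=41=101001 popcount=3 -> skip
r=42=101010 popcount=3 -> skip
r=43=101011 popcount=4 -> skip
r=44=101100 popcount=3 -> skip
r=45=101101 popcount=4 -> skip
r=46=101110 popcount=4 -> skip
r=47=101111 popcount=5 -> skip
r=48=110000 popcount=2 -> KEEP
r=49=110001 popcount=3 -> skip
r=50=110010 popcount=3 -> skip
r=51=110011 popcount=4 -> skip
r=52=110100 popcount=3 -> skip
r=53=110101 popcount=4 -> skip
r=54=110110 popcount=4 -> skip
r=55=110111 popcount=5 -> skip
Kept rows: 40 48

Answer: 40 48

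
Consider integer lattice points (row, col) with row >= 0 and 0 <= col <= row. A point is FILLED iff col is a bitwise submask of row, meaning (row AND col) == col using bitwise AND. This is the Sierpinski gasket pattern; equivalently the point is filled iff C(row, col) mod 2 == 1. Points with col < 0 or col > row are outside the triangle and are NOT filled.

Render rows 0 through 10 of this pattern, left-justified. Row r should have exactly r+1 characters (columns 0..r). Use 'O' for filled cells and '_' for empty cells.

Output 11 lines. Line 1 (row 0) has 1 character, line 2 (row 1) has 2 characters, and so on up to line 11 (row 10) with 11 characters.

Answer: O
OO
O_O
OOOO
O___O
OO__OO
O_O_O_O
OOOOOOOO
O_______O
OO______OO
O_O_____O_O

Derivation:
r0=0: O
r1=1: OO
r2=10: O_O
r3=11: OOOO
r4=100: O___O
r5=101: OO__OO
r6=110: O_O_O_O
r7=111: OOOOOOOO
r8=1000: O_______O
r9=1001: OO______OO
r10=1010: O_O_____O_O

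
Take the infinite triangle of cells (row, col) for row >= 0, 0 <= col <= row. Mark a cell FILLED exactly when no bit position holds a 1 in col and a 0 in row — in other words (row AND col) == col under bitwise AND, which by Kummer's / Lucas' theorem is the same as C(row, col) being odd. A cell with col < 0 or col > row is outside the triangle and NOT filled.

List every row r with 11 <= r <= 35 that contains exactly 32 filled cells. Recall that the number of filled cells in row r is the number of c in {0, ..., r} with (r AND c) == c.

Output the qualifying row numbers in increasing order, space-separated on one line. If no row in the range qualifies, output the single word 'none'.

Row r has 2^popcount(r) filled cells, so we need popcount(r) = log2(32) = 5.
Scan r = 11..35 and keep those with exactly 5 one-bits:
r=11=1011 popcount=3 -> skip
r=12=1100 popcount=2 -> skip
r=13=1101 popcount=3 -> skip
r=14=1110 popcount=3 -> skip
r=15=1111 popcount=4 -> skip
r=16=10000 popcount=1 -> skip
r=17=10001 popcount=2 -> skip
r=18=10010 popcount=2 -> skip
r=19=10011 popcount=3 -> skip
r=20=10100 popcount=2 -> skip
r=21=10101 popcount=3 -> skip
r=22=10110 popcount=3 -> skip
r=23=10111 popcount=4 -> skip
r=24=11000 popcount=2 -> skip
r=25=11001 popcount=3 -> skip
r=26=11010 popcount=3 -> skip
r=27=11011 popcount=4 -> skip
r=28=11100 popcount=3 -> skip
r=29=11101 popcount=4 -> skip
r=30=11110 popcount=4 -> skip
r=31=11111 popcount=5 -> KEEP
r=32=100000 popcount=1 -> skip
r=33=100001 popcount=2 -> skip
r=34=100010 popcount=2 -> skip
r=35=100011 popcount=3 -> skip
Kept rows: 31

Answer: 31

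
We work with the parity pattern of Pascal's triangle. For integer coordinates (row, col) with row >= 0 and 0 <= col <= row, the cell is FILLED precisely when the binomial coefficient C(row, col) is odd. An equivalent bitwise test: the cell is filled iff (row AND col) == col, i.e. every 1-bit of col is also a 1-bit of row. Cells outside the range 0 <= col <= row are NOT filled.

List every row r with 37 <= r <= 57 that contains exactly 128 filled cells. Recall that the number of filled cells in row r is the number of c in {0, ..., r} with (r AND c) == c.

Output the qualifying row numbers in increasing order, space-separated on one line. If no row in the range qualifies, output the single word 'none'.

Row r has 2^popcount(r) filled cells, so we need popcount(r) = log2(128) = 7.
Scan r = 37..57 and keep those with exactly 7 one-bits:
r=37=100101 popcount=3 -> skip
r=38=100110 popcount=3 -> skip
r=39=100111 popcount=4 -> skip
r=40=101000 popcount=2 -> skip
r=41=101001 popcount=3 -> skip
r=42=101010 popcount=3 -> skip
r=43=101011 popcount=4 -> skip
r=44=101100 popcount=3 -> skip
r=45=101101 popcount=4 -> skip
r=46=101110 popcount=4 -> skip
r=47=101111 popcount=5 -> skip
r=48=110000 popcount=2 -> skip
r=49=110001 popcount=3 -> skip
r=50=110010 popcount=3 -> skip
r=51=110011 popcount=4 -> skip
r=52=110100 popcount=3 -> skip
r=53=110101 popcount=4 -> skip
r=54=110110 popcount=4 -> skip
r=55=110111 popcount=5 -> skip
r=56=111000 popcount=3 -> skip
r=57=111001 popcount=4 -> skip
Kept rows: none

Answer: none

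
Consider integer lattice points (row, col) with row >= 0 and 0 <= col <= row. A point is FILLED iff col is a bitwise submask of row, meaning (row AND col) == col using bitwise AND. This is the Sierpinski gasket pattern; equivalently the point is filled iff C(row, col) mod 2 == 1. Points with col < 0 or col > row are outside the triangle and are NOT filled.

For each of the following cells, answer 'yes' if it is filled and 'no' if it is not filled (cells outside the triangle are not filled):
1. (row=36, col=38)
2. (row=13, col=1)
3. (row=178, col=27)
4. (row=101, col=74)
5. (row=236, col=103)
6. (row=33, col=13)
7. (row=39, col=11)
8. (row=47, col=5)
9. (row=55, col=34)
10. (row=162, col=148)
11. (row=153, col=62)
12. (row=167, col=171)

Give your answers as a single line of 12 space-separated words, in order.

(36,38): col outside [0, 36] -> not filled
(13,1): row=0b1101, col=0b1, row AND col = 0b1 = 1; 1 == 1 -> filled
(178,27): row=0b10110010, col=0b11011, row AND col = 0b10010 = 18; 18 != 27 -> empty
(101,74): row=0b1100101, col=0b1001010, row AND col = 0b1000000 = 64; 64 != 74 -> empty
(236,103): row=0b11101100, col=0b1100111, row AND col = 0b1100100 = 100; 100 != 103 -> empty
(33,13): row=0b100001, col=0b1101, row AND col = 0b1 = 1; 1 != 13 -> empty
(39,11): row=0b100111, col=0b1011, row AND col = 0b11 = 3; 3 != 11 -> empty
(47,5): row=0b101111, col=0b101, row AND col = 0b101 = 5; 5 == 5 -> filled
(55,34): row=0b110111, col=0b100010, row AND col = 0b100010 = 34; 34 == 34 -> filled
(162,148): row=0b10100010, col=0b10010100, row AND col = 0b10000000 = 128; 128 != 148 -> empty
(153,62): row=0b10011001, col=0b111110, row AND col = 0b11000 = 24; 24 != 62 -> empty
(167,171): col outside [0, 167] -> not filled

Answer: no yes no no no no no yes yes no no no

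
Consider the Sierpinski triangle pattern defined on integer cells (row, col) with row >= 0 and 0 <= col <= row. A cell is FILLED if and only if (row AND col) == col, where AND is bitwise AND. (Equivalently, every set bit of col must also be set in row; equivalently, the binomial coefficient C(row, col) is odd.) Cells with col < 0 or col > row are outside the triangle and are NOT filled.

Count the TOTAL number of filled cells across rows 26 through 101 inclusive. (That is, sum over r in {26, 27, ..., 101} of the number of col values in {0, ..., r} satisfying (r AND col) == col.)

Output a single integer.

r26=11010 pc3: +8 =8
r27=11011 pc4: +16 =24
r28=11100 pc3: +8 =32
r29=11101 pc4: +16 =48
r30=11110 pc4: +16 =64
r31=11111 pc5: +32 =96
r32=100000 pc1: +2 =98
r33=100001 pc2: +4 =102
r34=100010 pc2: +4 =106
r35=100011 pc3: +8 =114
r36=100100 pc2: +4 =118
r37=100101 pc3: +8 =126
r38=100110 pc3: +8 =134
r39=100111 pc4: +16 =150
r40=101000 pc2: +4 =154
r41=101001 pc3: +8 =162
r42=101010 pc3: +8 =170
r43=101011 pc4: +16 =186
r44=101100 pc3: +8 =194
r45=101101 pc4: +16 =210
r46=101110 pc4: +16 =226
r47=101111 pc5: +32 =258
r48=110000 pc2: +4 =262
r49=110001 pc3: +8 =270
r50=110010 pc3: +8 =278
r51=110011 pc4: +16 =294
r52=110100 pc3: +8 =302
r53=110101 pc4: +16 =318
r54=110110 pc4: +16 =334
r55=110111 pc5: +32 =366
r56=111000 pc3: +8 =374
r57=111001 pc4: +16 =390
r58=111010 pc4: +16 =406
r59=111011 pc5: +32 =438
r60=111100 pc4: +16 =454
r61=111101 pc5: +32 =486
r62=111110 pc5: +32 =518
r63=111111 pc6: +64 =582
r64=1000000 pc1: +2 =584
r65=1000001 pc2: +4 =588
r66=1000010 pc2: +4 =592
r67=1000011 pc3: +8 =600
r68=1000100 pc2: +4 =604
r69=1000101 pc3: +8 =612
r70=1000110 pc3: +8 =620
r71=1000111 pc4: +16 =636
r72=1001000 pc2: +4 =640
r73=1001001 pc3: +8 =648
r74=1001010 pc3: +8 =656
r75=1001011 pc4: +16 =672
r76=1001100 pc3: +8 =680
r77=1001101 pc4: +16 =696
r78=1001110 pc4: +16 =712
r79=1001111 pc5: +32 =744
r80=1010000 pc2: +4 =748
r81=1010001 pc3: +8 =756
r82=1010010 pc3: +8 =764
r83=1010011 pc4: +16 =780
r84=1010100 pc3: +8 =788
r85=1010101 pc4: +16 =804
r86=1010110 pc4: +16 =820
r87=1010111 pc5: +32 =852
r88=1011000 pc3: +8 =860
r89=1011001 pc4: +16 =876
r90=1011010 pc4: +16 =892
r91=1011011 pc5: +32 =924
r92=1011100 pc4: +16 =940
r93=1011101 pc5: +32 =972
r94=1011110 pc5: +32 =1004
r95=1011111 pc6: +64 =1068
r96=1100000 pc2: +4 =1072
r97=1100001 pc3: +8 =1080
r98=1100010 pc3: +8 =1088
r99=1100011 pc4: +16 =1104
r100=1100100 pc3: +8 =1112
r101=1100101 pc4: +16 =1128

Answer: 1128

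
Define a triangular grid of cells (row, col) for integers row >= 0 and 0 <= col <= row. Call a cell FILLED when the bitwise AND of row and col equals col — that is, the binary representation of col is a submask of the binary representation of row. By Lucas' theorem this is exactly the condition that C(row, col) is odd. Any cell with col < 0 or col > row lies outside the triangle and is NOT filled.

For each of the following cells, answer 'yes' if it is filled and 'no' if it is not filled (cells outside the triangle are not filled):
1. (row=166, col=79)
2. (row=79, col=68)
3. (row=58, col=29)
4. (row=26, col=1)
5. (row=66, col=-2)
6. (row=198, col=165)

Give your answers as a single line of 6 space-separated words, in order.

Answer: no yes no no no no

Derivation:
(166,79): row=0b10100110, col=0b1001111, row AND col = 0b110 = 6; 6 != 79 -> empty
(79,68): row=0b1001111, col=0b1000100, row AND col = 0b1000100 = 68; 68 == 68 -> filled
(58,29): row=0b111010, col=0b11101, row AND col = 0b11000 = 24; 24 != 29 -> empty
(26,1): row=0b11010, col=0b1, row AND col = 0b0 = 0; 0 != 1 -> empty
(66,-2): col outside [0, 66] -> not filled
(198,165): row=0b11000110, col=0b10100101, row AND col = 0b10000100 = 132; 132 != 165 -> empty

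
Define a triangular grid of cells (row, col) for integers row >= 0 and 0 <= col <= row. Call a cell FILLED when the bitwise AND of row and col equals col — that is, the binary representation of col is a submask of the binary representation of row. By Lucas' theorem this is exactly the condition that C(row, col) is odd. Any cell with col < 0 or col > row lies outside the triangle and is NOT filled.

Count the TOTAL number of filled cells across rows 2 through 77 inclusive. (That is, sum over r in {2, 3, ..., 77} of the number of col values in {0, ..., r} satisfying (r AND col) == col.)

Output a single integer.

r2=10 pc1: +2 =2
r3=11 pc2: +4 =6
r4=100 pc1: +2 =8
r5=101 pc2: +4 =12
r6=110 pc2: +4 =16
r7=111 pc3: +8 =24
r8=1000 pc1: +2 =26
r9=1001 pc2: +4 =30
r10=1010 pc2: +4 =34
r11=1011 pc3: +8 =42
r12=1100 pc2: +4 =46
r13=1101 pc3: +8 =54
r14=1110 pc3: +8 =62
r15=1111 pc4: +16 =78
r16=10000 pc1: +2 =80
r17=10001 pc2: +4 =84
r18=10010 pc2: +4 =88
r19=10011 pc3: +8 =96
r20=10100 pc2: +4 =100
r21=10101 pc3: +8 =108
r22=10110 pc3: +8 =116
r23=10111 pc4: +16 =132
r24=11000 pc2: +4 =136
r25=11001 pc3: +8 =144
r26=11010 pc3: +8 =152
r27=11011 pc4: +16 =168
r28=11100 pc3: +8 =176
r29=11101 pc4: +16 =192
r30=11110 pc4: +16 =208
r31=11111 pc5: +32 =240
r32=100000 pc1: +2 =242
r33=100001 pc2: +4 =246
r34=100010 pc2: +4 =250
r35=100011 pc3: +8 =258
r36=100100 pc2: +4 =262
r37=100101 pc3: +8 =270
r38=100110 pc3: +8 =278
r39=100111 pc4: +16 =294
r40=101000 pc2: +4 =298
r41=101001 pc3: +8 =306
r42=101010 pc3: +8 =314
r43=101011 pc4: +16 =330
r44=101100 pc3: +8 =338
r45=101101 pc4: +16 =354
r46=101110 pc4: +16 =370
r47=101111 pc5: +32 =402
r48=110000 pc2: +4 =406
r49=110001 pc3: +8 =414
r50=110010 pc3: +8 =422
r51=110011 pc4: +16 =438
r52=110100 pc3: +8 =446
r53=110101 pc4: +16 =462
r54=110110 pc4: +16 =478
r55=110111 pc5: +32 =510
r56=111000 pc3: +8 =518
r57=111001 pc4: +16 =534
r58=111010 pc4: +16 =550
r59=111011 pc5: +32 =582
r60=111100 pc4: +16 =598
r61=111101 pc5: +32 =630
r62=111110 pc5: +32 =662
r63=111111 pc6: +64 =726
r64=1000000 pc1: +2 =728
r65=1000001 pc2: +4 =732
r66=1000010 pc2: +4 =736
r67=1000011 pc3: +8 =744
r68=1000100 pc2: +4 =748
r69=1000101 pc3: +8 =756
r70=1000110 pc3: +8 =764
r71=1000111 pc4: +16 =780
r72=1001000 pc2: +4 =784
r73=1001001 pc3: +8 =792
r74=1001010 pc3: +8 =800
r75=1001011 pc4: +16 =816
r76=1001100 pc3: +8 =824
r77=1001101 pc4: +16 =840

Answer: 840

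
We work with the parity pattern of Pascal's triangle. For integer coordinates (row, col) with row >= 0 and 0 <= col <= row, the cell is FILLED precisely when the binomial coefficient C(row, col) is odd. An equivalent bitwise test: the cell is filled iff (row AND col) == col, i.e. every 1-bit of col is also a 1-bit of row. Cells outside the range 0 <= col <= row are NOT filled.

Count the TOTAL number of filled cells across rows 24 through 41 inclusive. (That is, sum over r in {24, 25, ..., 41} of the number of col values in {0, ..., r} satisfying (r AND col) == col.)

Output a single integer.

Answer: 174

Derivation:
r24=11000 pc2: +4 =4
r25=11001 pc3: +8 =12
r26=11010 pc3: +8 =20
r27=11011 pc4: +16 =36
r28=11100 pc3: +8 =44
r29=11101 pc4: +16 =60
r30=11110 pc4: +16 =76
r31=11111 pc5: +32 =108
r32=100000 pc1: +2 =110
r33=100001 pc2: +4 =114
r34=100010 pc2: +4 =118
r35=100011 pc3: +8 =126
r36=100100 pc2: +4 =130
r37=100101 pc3: +8 =138
r38=100110 pc3: +8 =146
r39=100111 pc4: +16 =162
r40=101000 pc2: +4 =166
r41=101001 pc3: +8 =174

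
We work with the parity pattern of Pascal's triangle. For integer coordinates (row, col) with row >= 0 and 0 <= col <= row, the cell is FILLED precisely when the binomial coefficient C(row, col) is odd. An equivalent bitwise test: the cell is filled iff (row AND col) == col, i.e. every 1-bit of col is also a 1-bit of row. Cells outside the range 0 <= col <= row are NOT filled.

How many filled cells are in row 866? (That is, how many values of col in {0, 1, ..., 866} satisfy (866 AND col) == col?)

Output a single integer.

866 in binary = 1101100010
popcount(866) = number of 1-bits in 1101100010 = 5
A col c satisfies (866 AND c) == c iff every set bit of c is also set in 866; each of the 5 set bits of 866 can independently be on or off in c.
count = 2^5 = 32

Answer: 32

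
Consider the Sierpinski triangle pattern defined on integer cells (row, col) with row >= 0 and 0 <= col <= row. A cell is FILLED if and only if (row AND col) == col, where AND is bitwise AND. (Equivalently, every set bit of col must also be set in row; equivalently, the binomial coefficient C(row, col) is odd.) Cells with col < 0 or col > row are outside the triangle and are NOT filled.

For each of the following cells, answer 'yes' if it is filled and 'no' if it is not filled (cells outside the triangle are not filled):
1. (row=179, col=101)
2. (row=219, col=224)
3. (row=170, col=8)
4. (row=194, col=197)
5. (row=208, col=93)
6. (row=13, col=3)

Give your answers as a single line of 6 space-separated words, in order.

(179,101): row=0b10110011, col=0b1100101, row AND col = 0b100001 = 33; 33 != 101 -> empty
(219,224): col outside [0, 219] -> not filled
(170,8): row=0b10101010, col=0b1000, row AND col = 0b1000 = 8; 8 == 8 -> filled
(194,197): col outside [0, 194] -> not filled
(208,93): row=0b11010000, col=0b1011101, row AND col = 0b1010000 = 80; 80 != 93 -> empty
(13,3): row=0b1101, col=0b11, row AND col = 0b1 = 1; 1 != 3 -> empty

Answer: no no yes no no no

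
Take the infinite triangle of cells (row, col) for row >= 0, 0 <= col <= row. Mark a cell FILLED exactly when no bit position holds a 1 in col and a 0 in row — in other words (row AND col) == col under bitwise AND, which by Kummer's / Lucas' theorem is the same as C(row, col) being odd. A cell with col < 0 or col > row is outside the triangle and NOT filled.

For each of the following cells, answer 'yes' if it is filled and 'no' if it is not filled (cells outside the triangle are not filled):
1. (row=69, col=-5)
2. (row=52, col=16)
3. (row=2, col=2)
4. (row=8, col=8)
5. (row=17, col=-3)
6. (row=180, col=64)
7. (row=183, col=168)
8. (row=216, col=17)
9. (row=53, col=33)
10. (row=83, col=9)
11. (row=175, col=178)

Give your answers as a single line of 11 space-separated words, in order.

Answer: no yes yes yes no no no no yes no no

Derivation:
(69,-5): col outside [0, 69] -> not filled
(52,16): row=0b110100, col=0b10000, row AND col = 0b10000 = 16; 16 == 16 -> filled
(2,2): row=0b10, col=0b10, row AND col = 0b10 = 2; 2 == 2 -> filled
(8,8): row=0b1000, col=0b1000, row AND col = 0b1000 = 8; 8 == 8 -> filled
(17,-3): col outside [0, 17] -> not filled
(180,64): row=0b10110100, col=0b1000000, row AND col = 0b0 = 0; 0 != 64 -> empty
(183,168): row=0b10110111, col=0b10101000, row AND col = 0b10100000 = 160; 160 != 168 -> empty
(216,17): row=0b11011000, col=0b10001, row AND col = 0b10000 = 16; 16 != 17 -> empty
(53,33): row=0b110101, col=0b100001, row AND col = 0b100001 = 33; 33 == 33 -> filled
(83,9): row=0b1010011, col=0b1001, row AND col = 0b1 = 1; 1 != 9 -> empty
(175,178): col outside [0, 175] -> not filled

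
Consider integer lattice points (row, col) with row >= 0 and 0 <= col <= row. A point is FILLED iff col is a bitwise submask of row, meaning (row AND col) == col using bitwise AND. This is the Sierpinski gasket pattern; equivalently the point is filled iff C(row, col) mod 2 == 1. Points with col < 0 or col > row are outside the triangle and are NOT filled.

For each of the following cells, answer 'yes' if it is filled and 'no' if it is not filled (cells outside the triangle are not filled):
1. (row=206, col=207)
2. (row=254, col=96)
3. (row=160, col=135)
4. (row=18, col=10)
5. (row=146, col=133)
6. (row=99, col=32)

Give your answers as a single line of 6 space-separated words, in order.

(206,207): col outside [0, 206] -> not filled
(254,96): row=0b11111110, col=0b1100000, row AND col = 0b1100000 = 96; 96 == 96 -> filled
(160,135): row=0b10100000, col=0b10000111, row AND col = 0b10000000 = 128; 128 != 135 -> empty
(18,10): row=0b10010, col=0b1010, row AND col = 0b10 = 2; 2 != 10 -> empty
(146,133): row=0b10010010, col=0b10000101, row AND col = 0b10000000 = 128; 128 != 133 -> empty
(99,32): row=0b1100011, col=0b100000, row AND col = 0b100000 = 32; 32 == 32 -> filled

Answer: no yes no no no yes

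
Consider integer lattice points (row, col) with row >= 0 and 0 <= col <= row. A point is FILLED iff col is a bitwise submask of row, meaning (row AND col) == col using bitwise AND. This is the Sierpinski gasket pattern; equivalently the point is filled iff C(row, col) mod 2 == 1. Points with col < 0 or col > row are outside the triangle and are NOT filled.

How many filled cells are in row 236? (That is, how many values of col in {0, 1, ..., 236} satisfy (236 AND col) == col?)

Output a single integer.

Answer: 32

Derivation:
236 in binary = 11101100
popcount(236) = number of 1-bits in 11101100 = 5
A col c satisfies (236 AND c) == c iff every set bit of c is also set in 236; each of the 5 set bits of 236 can independently be on or off in c.
count = 2^5 = 32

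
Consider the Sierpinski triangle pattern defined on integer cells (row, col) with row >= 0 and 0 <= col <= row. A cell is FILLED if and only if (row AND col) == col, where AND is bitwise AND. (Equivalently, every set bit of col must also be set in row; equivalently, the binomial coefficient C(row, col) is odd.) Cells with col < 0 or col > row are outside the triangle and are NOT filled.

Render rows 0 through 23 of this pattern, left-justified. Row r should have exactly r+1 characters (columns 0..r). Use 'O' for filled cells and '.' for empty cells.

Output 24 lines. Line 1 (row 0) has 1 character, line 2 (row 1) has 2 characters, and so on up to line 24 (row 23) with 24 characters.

r0=0: O
r1=1: OO
r2=10: O.O
r3=11: OOOO
r4=100: O...O
r5=101: OO..OO
r6=110: O.O.O.O
r7=111: OOOOOOOO
r8=1000: O.......O
r9=1001: OO......OO
r10=1010: O.O.....O.O
r11=1011: OOOO....OOOO
r12=1100: O...O...O...O
r13=1101: OO..OO..OO..OO
r14=1110: O.O.O.O.O.O.O.O
r15=1111: OOOOOOOOOOOOOOOO
r16=10000: O...............O
r17=10001: OO..............OO
r18=10010: O.O.............O.O
r19=10011: OOOO............OOOO
r20=10100: O...O...........O...O
r21=10101: OO..OO..........OO..OO
r22=10110: O.O.O.O.........O.O.O.O
r23=10111: OOOOOOOO........OOOOOOOO

Answer: O
OO
O.O
OOOO
O...O
OO..OO
O.O.O.O
OOOOOOOO
O.......O
OO......OO
O.O.....O.O
OOOO....OOOO
O...O...O...O
OO..OO..OO..OO
O.O.O.O.O.O.O.O
OOOOOOOOOOOOOOOO
O...............O
OO..............OO
O.O.............O.O
OOOO............OOOO
O...O...........O...O
OO..OO..........OO..OO
O.O.O.O.........O.O.O.O
OOOOOOOO........OOOOOOOO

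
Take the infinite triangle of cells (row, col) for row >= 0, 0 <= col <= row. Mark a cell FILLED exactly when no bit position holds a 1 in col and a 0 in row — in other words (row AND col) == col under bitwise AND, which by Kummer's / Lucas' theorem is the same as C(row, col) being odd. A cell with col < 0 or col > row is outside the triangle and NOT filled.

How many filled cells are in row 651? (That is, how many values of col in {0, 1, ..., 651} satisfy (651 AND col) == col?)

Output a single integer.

Answer: 32

Derivation:
651 in binary = 1010001011
popcount(651) = number of 1-bits in 1010001011 = 5
A col c satisfies (651 AND c) == c iff every set bit of c is also set in 651; each of the 5 set bits of 651 can independently be on or off in c.
count = 2^5 = 32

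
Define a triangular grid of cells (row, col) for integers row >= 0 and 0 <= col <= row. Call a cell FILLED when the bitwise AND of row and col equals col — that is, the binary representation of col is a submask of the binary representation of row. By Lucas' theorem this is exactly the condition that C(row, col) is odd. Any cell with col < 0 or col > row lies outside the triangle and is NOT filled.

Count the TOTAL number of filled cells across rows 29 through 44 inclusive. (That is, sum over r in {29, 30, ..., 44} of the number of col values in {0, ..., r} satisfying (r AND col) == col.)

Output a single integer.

Answer: 162

Derivation:
r29=11101 pc4: +16 =16
r30=11110 pc4: +16 =32
r31=11111 pc5: +32 =64
r32=100000 pc1: +2 =66
r33=100001 pc2: +4 =70
r34=100010 pc2: +4 =74
r35=100011 pc3: +8 =82
r36=100100 pc2: +4 =86
r37=100101 pc3: +8 =94
r38=100110 pc3: +8 =102
r39=100111 pc4: +16 =118
r40=101000 pc2: +4 =122
r41=101001 pc3: +8 =130
r42=101010 pc3: +8 =138
r43=101011 pc4: +16 =154
r44=101100 pc3: +8 =162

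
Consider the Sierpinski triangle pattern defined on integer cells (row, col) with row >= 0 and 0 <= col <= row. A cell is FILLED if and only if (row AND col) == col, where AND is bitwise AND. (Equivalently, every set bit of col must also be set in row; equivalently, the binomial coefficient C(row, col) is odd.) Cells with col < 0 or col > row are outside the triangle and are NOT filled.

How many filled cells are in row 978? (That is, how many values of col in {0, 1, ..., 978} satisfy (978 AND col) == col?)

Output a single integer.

978 in binary = 1111010010
popcount(978) = number of 1-bits in 1111010010 = 6
A col c satisfies (978 AND c) == c iff every set bit of c is also set in 978; each of the 6 set bits of 978 can independently be on or off in c.
count = 2^6 = 64

Answer: 64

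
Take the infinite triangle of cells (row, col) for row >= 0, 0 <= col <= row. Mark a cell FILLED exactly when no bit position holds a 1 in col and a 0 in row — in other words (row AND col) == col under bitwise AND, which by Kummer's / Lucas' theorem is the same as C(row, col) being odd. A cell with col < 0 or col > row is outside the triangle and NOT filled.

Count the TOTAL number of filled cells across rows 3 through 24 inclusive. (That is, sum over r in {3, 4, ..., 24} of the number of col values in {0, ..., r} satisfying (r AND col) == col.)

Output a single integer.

Answer: 134

Derivation:
r3=11 pc2: +4 =4
r4=100 pc1: +2 =6
r5=101 pc2: +4 =10
r6=110 pc2: +4 =14
r7=111 pc3: +8 =22
r8=1000 pc1: +2 =24
r9=1001 pc2: +4 =28
r10=1010 pc2: +4 =32
r11=1011 pc3: +8 =40
r12=1100 pc2: +4 =44
r13=1101 pc3: +8 =52
r14=1110 pc3: +8 =60
r15=1111 pc4: +16 =76
r16=10000 pc1: +2 =78
r17=10001 pc2: +4 =82
r18=10010 pc2: +4 =86
r19=10011 pc3: +8 =94
r20=10100 pc2: +4 =98
r21=10101 pc3: +8 =106
r22=10110 pc3: +8 =114
r23=10111 pc4: +16 =130
r24=11000 pc2: +4 =134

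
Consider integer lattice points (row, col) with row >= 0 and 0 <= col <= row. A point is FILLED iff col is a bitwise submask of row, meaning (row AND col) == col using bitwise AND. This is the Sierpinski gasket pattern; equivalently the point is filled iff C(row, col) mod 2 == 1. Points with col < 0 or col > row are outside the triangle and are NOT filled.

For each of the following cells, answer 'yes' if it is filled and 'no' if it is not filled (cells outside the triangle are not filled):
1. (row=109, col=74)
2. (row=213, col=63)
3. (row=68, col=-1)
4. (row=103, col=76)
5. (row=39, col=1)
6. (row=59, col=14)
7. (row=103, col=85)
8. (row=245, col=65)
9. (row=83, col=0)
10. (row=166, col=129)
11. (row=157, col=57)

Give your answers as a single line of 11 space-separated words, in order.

Answer: no no no no yes no no yes yes no no

Derivation:
(109,74): row=0b1101101, col=0b1001010, row AND col = 0b1001000 = 72; 72 != 74 -> empty
(213,63): row=0b11010101, col=0b111111, row AND col = 0b10101 = 21; 21 != 63 -> empty
(68,-1): col outside [0, 68] -> not filled
(103,76): row=0b1100111, col=0b1001100, row AND col = 0b1000100 = 68; 68 != 76 -> empty
(39,1): row=0b100111, col=0b1, row AND col = 0b1 = 1; 1 == 1 -> filled
(59,14): row=0b111011, col=0b1110, row AND col = 0b1010 = 10; 10 != 14 -> empty
(103,85): row=0b1100111, col=0b1010101, row AND col = 0b1000101 = 69; 69 != 85 -> empty
(245,65): row=0b11110101, col=0b1000001, row AND col = 0b1000001 = 65; 65 == 65 -> filled
(83,0): row=0b1010011, col=0b0, row AND col = 0b0 = 0; 0 == 0 -> filled
(166,129): row=0b10100110, col=0b10000001, row AND col = 0b10000000 = 128; 128 != 129 -> empty
(157,57): row=0b10011101, col=0b111001, row AND col = 0b11001 = 25; 25 != 57 -> empty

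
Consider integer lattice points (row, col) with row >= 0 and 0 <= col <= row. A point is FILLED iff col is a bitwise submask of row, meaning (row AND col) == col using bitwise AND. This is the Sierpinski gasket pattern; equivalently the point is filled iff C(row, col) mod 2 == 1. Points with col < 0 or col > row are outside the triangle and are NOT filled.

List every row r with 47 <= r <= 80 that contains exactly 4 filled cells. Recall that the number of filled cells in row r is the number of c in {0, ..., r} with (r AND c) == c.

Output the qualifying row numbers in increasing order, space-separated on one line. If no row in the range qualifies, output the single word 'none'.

Row r has 2^popcount(r) filled cells, so we need popcount(r) = log2(4) = 2.
Scan r = 47..80 and keep those with exactly 2 one-bits:
r=47=101111 popcount=5 -> skip
r=48=110000 popcount=2 -> KEEP
r=49=110001 popcount=3 -> skip
r=50=110010 popcount=3 -> skip
r=51=110011 popcount=4 -> skip
r=52=110100 popcount=3 -> skip
r=53=110101 popcount=4 -> skip
r=54=110110 popcount=4 -> skip
r=55=110111 popcount=5 -> skip
r=56=111000 popcount=3 -> skip
r=57=111001 popcount=4 -> skip
r=58=111010 popcount=4 -> skip
r=59=111011 popcount=5 -> skip
r=60=111100 popcount=4 -> skip
r=61=111101 popcount=5 -> skip
r=62=111110 popcount=5 -> skip
r=63=111111 popcount=6 -> skip
r=64=1000000 popcount=1 -> skip
r=65=1000001 popcount=2 -> KEEP
r=66=1000010 popcount=2 -> KEEP
r=67=1000011 popcount=3 -> skip
r=68=1000100 popcount=2 -> KEEP
r=69=1000101 popcount=3 -> skip
r=70=1000110 popcount=3 -> skip
r=71=1000111 popcount=4 -> skip
r=72=1001000 popcount=2 -> KEEP
r=73=1001001 popcount=3 -> skip
r=74=1001010 popcount=3 -> skip
r=75=1001011 popcount=4 -> skip
r=76=1001100 popcount=3 -> skip
r=77=1001101 popcount=4 -> skip
r=78=1001110 popcount=4 -> skip
r=79=1001111 popcount=5 -> skip
r=80=1010000 popcount=2 -> KEEP
Kept rows: 48 65 66 68 72 80

Answer: 48 65 66 68 72 80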